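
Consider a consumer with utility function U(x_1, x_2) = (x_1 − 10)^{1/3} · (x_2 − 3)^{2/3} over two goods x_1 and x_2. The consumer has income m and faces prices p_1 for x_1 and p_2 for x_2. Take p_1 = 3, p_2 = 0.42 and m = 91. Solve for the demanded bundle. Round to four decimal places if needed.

x_1* = 16.6378, x_2* = 97.8254

Substituting into the budget: x_1* = 10 + 1/3·(m − 10·p_1 − 3·p_2)/p_1, and x_2* = 3 + 2/3·(…)/p_2.
Discretionary income = 91 − 10·3 − 3·0.42 = 59.74; x_1* = 10 + 1/3·59.74/3 = 16.6378; x_2* = 3 + 2/3·59.74/0.42 = 97.8254.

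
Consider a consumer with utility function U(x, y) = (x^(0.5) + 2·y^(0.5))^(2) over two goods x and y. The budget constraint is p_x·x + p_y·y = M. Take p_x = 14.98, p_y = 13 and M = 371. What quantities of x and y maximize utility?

x* = 4.4153, y* = 23.4507

From the CES first-order condition, (1/2)·(y/x)^(0.5) = p_x/p_y.
Hence y/x = (2·p_x/p_y)^(1/(0.5)), i.e. raised to the 2 power.
With the ratio pinned down, the budget gives x* = M/(p_x + p_y·(y/x)) and y* = (y/x)·x*.
Numerically y/x = 5.311252, so x* = 371/(14.98 + 13·5.311252) = 4.4153 and y* = 5.311252·4.4153 = 23.4507.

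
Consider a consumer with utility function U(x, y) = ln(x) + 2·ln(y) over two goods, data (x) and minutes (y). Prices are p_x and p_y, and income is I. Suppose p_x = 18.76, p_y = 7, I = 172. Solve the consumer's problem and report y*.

y* = 16.381

Demand: x*(p_x,p_y,I) = 1/3·I/p_x and y* = 2/3·I/p_y.
At p_x=18.76, p_y=7, I=172: y* = 2/3·172/7 = 16.381.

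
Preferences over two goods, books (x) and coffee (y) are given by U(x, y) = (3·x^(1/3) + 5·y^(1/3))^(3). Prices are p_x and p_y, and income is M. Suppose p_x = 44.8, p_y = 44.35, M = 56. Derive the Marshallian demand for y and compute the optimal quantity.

MRS = MU_x/MU_y = (3/5)·(y/x)^(2/3). Set equal to p_x/p_y.
Hence y/x = ((5/3)·p_x/p_y)^(1/(2/3)), i.e. raised to the 1.5 power.
With the ratio pinned down, the budget gives x* = M/(p_x + p_y·(y/x)) and y* = (y/x)·x*.
Numerically y/x = 2.184488, so x* = 56/(44.8 + 44.35·2.184488) = 0.3953 and y* = 2.184488·0.3953 = 0.8634.

y* = 0.8634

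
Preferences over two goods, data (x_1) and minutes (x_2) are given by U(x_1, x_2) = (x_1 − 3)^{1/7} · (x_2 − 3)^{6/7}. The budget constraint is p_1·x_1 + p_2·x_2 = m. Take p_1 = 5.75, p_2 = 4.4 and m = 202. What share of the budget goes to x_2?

share on x_2 = 0.7933

This is Cobb-Douglas in (x_1−3, x_2−3): tangency gives 1/7·p_2·(x_2−3) = 6/7·p_1·(x_1−3).
After buying the subsistence bundle (3, 3), a share 1/7 of the remaining income goes to x_1: x_1* = 3 + 1/7·(m − 3p_1 − 3p_2)/p_1.
Discretionary income = 202 − 3·5.75 − 3·4.4 = 171.55; x_1* = 3 + 1/7·171.55/5.75 = 7.2621; x_2* = 3 + 6/7·171.55/4.4 = 36.4188.
Expenditure on x_2: 4.4·36.4188 = 160.2429; share = 0.7933.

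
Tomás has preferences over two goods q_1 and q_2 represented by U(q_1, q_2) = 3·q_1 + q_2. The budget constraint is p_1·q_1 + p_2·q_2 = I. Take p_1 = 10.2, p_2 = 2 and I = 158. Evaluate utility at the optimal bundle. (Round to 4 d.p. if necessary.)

V = 79

Linear utility — the consumer picks whichever good has higher MU/price: 3/10.2 = 0.2941 vs 1/2 = 0.5.
q_2 gives more utility per dollar, so spend all income on q_2: q_2* = I/p_2, q_1* = 0.
Numerically: q_1* = 0, q_2* = 79.
Utility at the optimum: U(0, 79) = 79.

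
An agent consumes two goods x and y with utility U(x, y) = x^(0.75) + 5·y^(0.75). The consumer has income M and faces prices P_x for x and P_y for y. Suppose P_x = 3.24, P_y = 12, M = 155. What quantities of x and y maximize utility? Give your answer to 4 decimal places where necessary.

From the CES first-order condition, (1/5)·(y/x)^(0.25) = P_x/P_y.
Solve for the ratio: y/x = [5·P_x/P_y]^(4).
With the ratio pinned down, the budget gives x* = M/(P_x + P_y·(y/x)) and y* = (y/x)·x*.
Numerically y/x = 3.321506, so x* = 155/(3.24 + 12·3.321506) = 3.5964 and y* = 3.321506·3.5964 = 11.9456.

x* = 3.5964, y* = 11.9456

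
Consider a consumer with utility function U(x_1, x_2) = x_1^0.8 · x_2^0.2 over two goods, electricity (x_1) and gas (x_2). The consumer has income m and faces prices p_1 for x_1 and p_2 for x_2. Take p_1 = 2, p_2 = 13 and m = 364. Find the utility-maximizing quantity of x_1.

x_1* = 145.6

The MRS is 4·x_2/x_1. Set MRS = p_1/p_2.
So 0.8·p_2·x_2 = 0.2·p_1·x_1; combined with the budget, a share 0.8 of income goes to x_1.
Demand: x_1*(p_1,p_2,m) = 0.8·m/p_1 and x_2* = 0.2·m/p_2.
At p_1=2, p_2=13, m=364: x_1* = 0.8·364/2 = 145.6.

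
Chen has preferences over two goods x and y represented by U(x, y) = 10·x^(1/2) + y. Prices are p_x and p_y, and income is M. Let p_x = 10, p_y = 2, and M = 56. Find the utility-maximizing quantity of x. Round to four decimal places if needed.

Thus x* = (5·p_y/p_x)² — independent of M — with the rest of income spent on y.
Plugging in: x* = (5·2/10)² = 1.

x* = 1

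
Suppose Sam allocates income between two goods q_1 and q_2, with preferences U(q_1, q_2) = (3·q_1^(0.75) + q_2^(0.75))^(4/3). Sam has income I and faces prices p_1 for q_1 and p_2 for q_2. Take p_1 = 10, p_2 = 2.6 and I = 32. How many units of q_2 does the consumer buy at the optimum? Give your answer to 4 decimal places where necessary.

q_2* = 5.0782

From the CES first-order condition, 3·(q_2/q_1)^(0.25) = p_1/p_2.
Solve for the ratio: q_2/q_1 = [(1/3)·p_1/p_2]^(4).
With the ratio pinned down, the budget gives q_1* = I/(p_1 + p_2·(q_2/q_1)) and q_2* = (q_2/q_1)·q_1*.
Numerically q_2/q_1 = 2.701603, so q_1* = 32/(10 + 2.6·2.701603) = 1.8797 and q_2* = 2.701603·1.8797 = 5.0782.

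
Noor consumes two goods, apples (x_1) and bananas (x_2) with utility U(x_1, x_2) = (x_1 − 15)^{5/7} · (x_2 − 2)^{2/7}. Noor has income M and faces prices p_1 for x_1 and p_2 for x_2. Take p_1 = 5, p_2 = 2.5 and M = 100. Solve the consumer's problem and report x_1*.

x_1* = 17.8571

MRS = (5/2)·(x_2−2)/(x_1−15). Tangency with p_1/p_2 gives x_2−2 = (2/5)·(p_1/p_2)·(x_1−15).
Substituting into the budget: x_1* = 15 + 5/7·(M − 15·p_1 − 2·p_2)/p_1, and x_2* = 2 + 2/7·(…)/p_2.
Discretionary income = 100 − 15·5 − 2·2.5 = 20; x_1* = 15 + 5/7·20/5 = 17.8571.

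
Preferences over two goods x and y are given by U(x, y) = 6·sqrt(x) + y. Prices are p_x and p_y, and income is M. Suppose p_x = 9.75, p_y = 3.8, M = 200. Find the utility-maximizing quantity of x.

x* = 1.3671

MU_x = 3/√x, MU_y = 1. Tangency: 3/√x = p_x/p_y.
Thus x* = (3·p_y/p_x)² — independent of M — with the rest of income spent on y.
Plugging in: x* = (3·3.8/9.75)² = 1.3671.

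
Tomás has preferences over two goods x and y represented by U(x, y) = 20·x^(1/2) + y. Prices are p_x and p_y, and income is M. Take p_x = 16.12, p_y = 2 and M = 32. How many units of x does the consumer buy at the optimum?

x* = 1.5393

Solve: √x = 10·p_y/p_x, so x*(p_x,p_y) = (10·p_y/p_x)², and y* = (M − p_x·x*)/p_y.
Plugging in: x* = (10·2/16.12)² = 1.5393.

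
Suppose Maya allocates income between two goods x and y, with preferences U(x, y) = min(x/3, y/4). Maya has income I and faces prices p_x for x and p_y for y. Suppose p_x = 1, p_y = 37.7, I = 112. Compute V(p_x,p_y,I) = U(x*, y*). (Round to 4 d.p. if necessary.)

Demand: x*(p_x,p_y,I) = 3·I/(3·p_x + 4·p_y), y* = 4·I/(3·p_x + 4·p_y).
Here 3·1 + 4·37.7 = 153.8, giving x* = 2.1847 and y* = 2.9129.
Utility at the optimum: U(2.1847, 2.9129) = 0.7282.

V = 0.7282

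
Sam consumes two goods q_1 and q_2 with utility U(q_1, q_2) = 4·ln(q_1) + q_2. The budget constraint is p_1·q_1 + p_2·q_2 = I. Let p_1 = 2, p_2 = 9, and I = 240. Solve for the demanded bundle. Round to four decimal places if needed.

q_1* = 18, q_2* = 22.6667

MU_q_1 = 4/q_1, MU_q_2 = 1. Tangency: 4/q_1 = p_1/p_2.
So q_1*(p_1,p_2) = 4·p_2/p_1, independent of income; and q_2* = (I − 4·p_2)/p_2.
At the given prices: q_1* = 4·9/2 = 18, and q_2* = 22.6667.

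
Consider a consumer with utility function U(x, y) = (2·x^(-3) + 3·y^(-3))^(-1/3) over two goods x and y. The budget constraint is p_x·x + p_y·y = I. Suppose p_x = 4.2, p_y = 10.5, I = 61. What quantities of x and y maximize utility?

MU_x ∝ 2·x^(-4), MU_y ∝ 3·y^(-4), so MRS = (2/3)·(y/x)^(4) = p_x/p_y.
Hence y/x = ((3/2)·p_x/p_y)^(1/(4)), i.e. raised to the 0.25 power.
With the ratio pinned down, the budget gives x* = I/(p_x + p_y·(y/x)) and y* = (y/x)·x*.
Numerically y/x = 0.880112, so x* = 61/(4.2 + 10.5·0.880112) = 4.5383 and y* = 0.880112·4.5383 = 3.9942.

x* = 4.5383, y* = 3.9942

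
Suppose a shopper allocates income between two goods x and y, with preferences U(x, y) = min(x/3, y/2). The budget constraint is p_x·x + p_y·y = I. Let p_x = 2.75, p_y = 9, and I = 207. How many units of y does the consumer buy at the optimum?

y* = 15.7714

Leontief preferences: the optimum is at the kink where x/3 = y/2, i.e. y = (2/3)·x.
Budget: p_x·x + p_y·(2/3)·x = I, so (3·p_x + 2·p_y)·x = 3·I.
Demand: x*(p_x,p_y,I) = 3·I/(3·p_x + 2·p_y), y* = 2·I/(3·p_x + 2·p_y).
Here 3·2.75 + 2·9 = 26.25, giving y* = 15.7714.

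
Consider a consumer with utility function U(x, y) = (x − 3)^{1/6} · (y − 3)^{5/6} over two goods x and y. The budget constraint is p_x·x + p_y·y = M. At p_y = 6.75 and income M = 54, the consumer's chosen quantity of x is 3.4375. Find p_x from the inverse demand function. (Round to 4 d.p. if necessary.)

p_x = 6

Let x' = x−3, y' = y−3. MRS = (1/5)·y'/x' = p_x/p_y.
After buying the subsistence bundle (3, 3), a share 1/6 of the remaining income goes to x: x* = 3 + 1/6·(M − 3p_x − 3p_y)/p_x.
Set x* = 3.4375 in the demand function and solve for p_x: p_x = 6.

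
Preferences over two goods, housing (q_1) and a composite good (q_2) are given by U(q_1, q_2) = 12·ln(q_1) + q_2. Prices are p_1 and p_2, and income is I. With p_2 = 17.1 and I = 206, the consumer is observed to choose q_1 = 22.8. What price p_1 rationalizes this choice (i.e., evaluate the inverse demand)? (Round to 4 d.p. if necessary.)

p_1 = 9

MU_q_1 = 12/q_1, MU_q_2 = 1. Tangency: 12/q_1 = p_1/p_2.
So q_1*(p_1,p_2) = 12·p_2/p_1, independent of income; and q_2* = (I − 12·p_2)/p_2.
Set q_1* = 22.8 in the demand function and solve for p_1: p_1 = 9.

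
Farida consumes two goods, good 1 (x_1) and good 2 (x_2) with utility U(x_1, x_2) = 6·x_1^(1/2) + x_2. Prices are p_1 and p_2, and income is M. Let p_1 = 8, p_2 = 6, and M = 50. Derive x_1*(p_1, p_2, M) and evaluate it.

Set MRS = p_1/p_2: 3·x_1^(−1/2) = p_1/p_2.
Thus x_1* = (3·p_2/p_1)² — independent of M — with the rest of income spent on x_2.
Plugging in: x_1* = (3·6/8)² = 5.0625.

x_1* = 5.0625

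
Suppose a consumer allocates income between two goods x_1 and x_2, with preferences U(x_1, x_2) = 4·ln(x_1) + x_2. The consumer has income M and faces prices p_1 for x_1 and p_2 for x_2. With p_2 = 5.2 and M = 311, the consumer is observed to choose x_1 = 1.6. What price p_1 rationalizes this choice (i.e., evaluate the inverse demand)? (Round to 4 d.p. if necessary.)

p_1 = 13

Set MRS = p_1/p_2: (4/x_1)/1 = p_1/p_2.
So x_1*(p_1,p_2) = 4·p_2/p_1, independent of income; and x_2* = (M − 4·p_2)/p_2.
Set x_1* = 1.6 in the demand function and solve for p_1: p_1 = 13.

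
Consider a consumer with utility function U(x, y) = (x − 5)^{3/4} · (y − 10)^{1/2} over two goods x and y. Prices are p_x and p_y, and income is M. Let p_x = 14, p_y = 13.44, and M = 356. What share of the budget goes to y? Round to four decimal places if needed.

share on y = 0.5479

Let x' = x−5, y' = y−10. MRS = (3/2)·y'/x' = p_x/p_y.
Substituting into the budget: x* = 5 + 0.6·(M − 5·p_x − 10·p_y)/p_x, and y* = 10 + 0.4·(…)/p_y.
Discretionary income = 356 − 5·14 − 10·13.44 = 151.6; x* = 5 + 0.6·151.6/14 = 11.4971; y* = 10 + 0.4·151.6/13.44 = 14.5119.
Expenditure on y: 13.44·14.5119 = 195.04; share = 0.5479.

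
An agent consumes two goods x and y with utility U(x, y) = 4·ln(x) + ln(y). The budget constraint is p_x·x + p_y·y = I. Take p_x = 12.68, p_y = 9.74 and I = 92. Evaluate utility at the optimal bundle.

MU_x/MU_y = (4·y)/(x); tangency sets this equal to p_x/p_y.
So 4·p_y·y = p_x·x; combined with the budget, a share 0.8 of income goes to x.
Demand: x*(p_x,p_y,I) = 0.8·I/p_x and y* = 0.2·I/p_y.
At p_x=12.68, p_y=9.74, I=92: x* = 0.8·92/12.68 = 5.8044, y* = 1.8891.
Utility at the optimum: U(5.8044, 1.8891) = 7.6706.

V = 7.6706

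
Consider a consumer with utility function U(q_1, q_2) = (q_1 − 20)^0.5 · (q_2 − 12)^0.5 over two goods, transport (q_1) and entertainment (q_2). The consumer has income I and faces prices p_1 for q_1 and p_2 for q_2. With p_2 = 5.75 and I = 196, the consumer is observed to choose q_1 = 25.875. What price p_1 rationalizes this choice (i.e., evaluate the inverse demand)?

MRS = (q_2−12)/(q_1−20). Tangency with p_1/p_2 gives q_2−12 = (p_1/p_2)·(q_1−20).
After buying the subsistence bundle (20, 12), a share 0.5 of the remaining income goes to q_1: q_1* = 20 + 0.5·(I − 20p_1 − 12p_2)/p_1.
Set q_1* = 25.875 in the demand function and solve for p_1: p_1 = 4.

p_1 = 4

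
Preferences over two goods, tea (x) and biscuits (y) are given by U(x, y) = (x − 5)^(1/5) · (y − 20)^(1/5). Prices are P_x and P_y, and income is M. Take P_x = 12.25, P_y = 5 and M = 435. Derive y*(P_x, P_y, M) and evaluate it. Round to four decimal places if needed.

Let x' = x−5, y' = y−20. MRS = y'/x' = P_x/P_y.
Substituting into the budget: x* = 5 + 0.5·(M − 5·P_x − 20·P_y)/P_x, and y* = 20 + 0.5·(…)/P_y.
Discretionary income = 435 − 5·12.25 − 20·5 = 273.75; y* = 20 + 0.5·273.75/5 = 47.375.

y* = 47.375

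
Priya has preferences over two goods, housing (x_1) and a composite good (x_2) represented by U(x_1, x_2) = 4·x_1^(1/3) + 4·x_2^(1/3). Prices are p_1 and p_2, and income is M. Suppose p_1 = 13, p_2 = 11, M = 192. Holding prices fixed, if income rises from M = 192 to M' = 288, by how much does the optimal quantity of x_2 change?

MU_x_1 ∝ 4·x_1^(-2/3), MU_x_2 ∝ 4·x_2^(-2/3), so MRS = (x_2/x_1)^(2/3) = p_1/p_2.
Solve for the ratio: x_2/x_1 = [p_1/p_2]^(1.5).
Substitute x_2 = (x_2/x_1)·x_1 into the budget: x_1* = M/(p_1 + p_2·(x_2/x_1)).
Numerically x_2/x_1 = 1.284772, so x_1* = 192/(13 + 11·1.284772) = 7.0764 and x_2* = 1.284772·7.0764 = 9.0915.
At M' = 288: x_2* = 13.6373. Change: 13.6373 − 9.0915 = 4.5458.

Δx_2* = 4.5458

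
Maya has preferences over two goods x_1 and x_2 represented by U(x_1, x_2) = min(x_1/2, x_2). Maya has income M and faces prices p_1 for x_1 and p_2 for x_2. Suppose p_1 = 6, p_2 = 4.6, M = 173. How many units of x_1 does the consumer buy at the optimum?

Leontief preferences: the optimum is at the kink where x_1/2 = x_2/1, i.e. x_2 = (1/2)·x_1.
Budget: p_1·x_1 + p_2·(1/2)·x_1 = M, so (2·p_1 + p_2)·x_1 = 2·M.
Demand: x_1*(p_1,p_2,M) = 2·M/(2·p_1 + p_2), x_2* = M/(2·p_1 + p_2).
Here 2·6 + 4.6 = 16.6, giving x_1* = 20.8434.

x_1* = 20.8434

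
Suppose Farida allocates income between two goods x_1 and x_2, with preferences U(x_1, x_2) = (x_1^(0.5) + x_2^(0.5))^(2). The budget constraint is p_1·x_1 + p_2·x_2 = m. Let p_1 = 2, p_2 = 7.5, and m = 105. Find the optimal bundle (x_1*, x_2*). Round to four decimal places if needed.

MRS = MU_x_1/MU_x_2 = (x_2/x_1)^(0.5). Set equal to p_1/p_2.
Solve for the ratio: x_2/x_1 = [p_1/p_2]^(2).
Substitute x_2 = (x_2/x_1)·x_1 into the budget: x_1* = m/(p_1 + p_2·(x_2/x_1)).
Numerically x_2/x_1 = 0.071111, so x_1* = 105/(2 + 7.5·0.071111) = 41.4474 and x_2* = 0.071111·41.4474 = 2.9474.

x_1* = 41.4474, x_2* = 2.9474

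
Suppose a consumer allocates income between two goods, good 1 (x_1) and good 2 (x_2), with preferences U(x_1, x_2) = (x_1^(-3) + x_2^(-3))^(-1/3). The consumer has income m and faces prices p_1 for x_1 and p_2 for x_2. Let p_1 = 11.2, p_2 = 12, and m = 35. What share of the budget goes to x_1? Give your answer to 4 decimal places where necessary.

share on x_1 = 0.4871

MRS = MU_x_1/MU_x_2 = (x_2/x_1)^(4). Set equal to p_1/p_2.
Hence x_2/x_1 = (p_1/p_2)^(1/(4)), i.e. raised to the 0.25 power.
Substitute x_2 = (x_2/x_1)·x_1 into the budget: x_1* = m/(p_1 + p_2·(x_2/x_1)).
Numerically x_2/x_1 = 0.9829, so x_1* = 35/(11.2 + 12·0.9829) = 1.5221 and x_2* = 0.9829·1.5221 = 1.4961.
Expenditure on x_1: 11.2·1.5221 = 17.0473; share = 0.4871.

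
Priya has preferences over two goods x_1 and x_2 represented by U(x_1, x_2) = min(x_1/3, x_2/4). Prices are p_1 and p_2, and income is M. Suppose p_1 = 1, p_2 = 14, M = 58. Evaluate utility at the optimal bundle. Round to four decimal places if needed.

V = 0.9831

Here 3·1 + 4·14 = 59, giving x_1* = 2.9492 and x_2* = 3.9322.
Utility at the optimum: U(2.9492, 3.9322) = 0.9831.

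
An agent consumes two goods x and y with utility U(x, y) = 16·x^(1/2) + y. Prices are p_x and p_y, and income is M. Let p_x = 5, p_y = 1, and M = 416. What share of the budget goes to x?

Set MRS = p_x/p_y: 8·x^(−1/2) = p_x/p_y.
Solve: √x = 8·p_y/p_x, so x*(p_x,p_y) = (8·p_y/p_x)², and y* = (M − p_x·x*)/p_y.
Plugging in: x* = (8·1/5)² = 2.56, y* = 403.2.
Expenditure on x: 5·2.56 = 12.8; share = 0.0308.

share on x = 0.0308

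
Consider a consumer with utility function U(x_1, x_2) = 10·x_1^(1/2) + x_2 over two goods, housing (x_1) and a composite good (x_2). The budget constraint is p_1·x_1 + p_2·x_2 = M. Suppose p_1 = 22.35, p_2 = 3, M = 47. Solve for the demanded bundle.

x_1* = 0.4504, x_2* = 12.311

Set MRS = p_1/p_2: 5·x_1^(−1/2) = p_1/p_2.
Thus x_1* = (5·p_2/p_1)² — independent of M — with the rest of income spent on x_2.
Plugging in: x_1* = (5·3/22.35)² = 0.4504, x_2* = 12.311.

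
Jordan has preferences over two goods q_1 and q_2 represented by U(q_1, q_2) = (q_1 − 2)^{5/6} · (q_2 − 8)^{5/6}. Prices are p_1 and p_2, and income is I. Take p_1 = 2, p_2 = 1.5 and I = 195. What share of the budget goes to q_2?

share on q_2 = 0.5205

This is Cobb-Douglas in (q_1−2, q_2−8): tangency gives 5/6·p_2·(q_2−8) = 5/6·p_1·(q_1−2).
After buying the subsistence bundle (2, 8), a share 0.5 of the remaining income goes to q_1: q_1* = 2 + 0.5·(I − 2p_1 − 8p_2)/p_1.
Discretionary income = 195 − 2·2 − 8·1.5 = 179; q_1* = 2 + 0.5·179/2 = 46.75; q_2* = 8 + 0.5·179/1.5 = 67.6667.
Expenditure on q_2: 1.5·67.6667 = 101.5; share = 0.5205.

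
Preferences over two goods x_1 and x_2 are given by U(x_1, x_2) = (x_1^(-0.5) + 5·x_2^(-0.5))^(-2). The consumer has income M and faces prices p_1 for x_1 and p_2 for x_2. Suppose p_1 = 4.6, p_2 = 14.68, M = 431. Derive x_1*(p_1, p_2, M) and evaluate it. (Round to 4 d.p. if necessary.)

x_1* = 17.6619

Numerically x_2/x_1 = 1.348967, so x_1* = 431/(4.6 + 14.68·1.348967) = 17.6619.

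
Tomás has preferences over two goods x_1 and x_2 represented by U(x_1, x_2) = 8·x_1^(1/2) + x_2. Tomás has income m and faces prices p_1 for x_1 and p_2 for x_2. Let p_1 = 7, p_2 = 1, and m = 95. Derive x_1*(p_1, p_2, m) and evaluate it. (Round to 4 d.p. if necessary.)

x_1* = 0.3265

MU_x_1 = 4/√x_1, MU_x_2 = 1. Tangency: 4/√x_1 = p_1/p_2.
Thus x_1* = (4·p_2/p_1)² — independent of m — with the rest of income spent on x_2.
Plugging in: x_1* = (4·1/7)² = 0.3265.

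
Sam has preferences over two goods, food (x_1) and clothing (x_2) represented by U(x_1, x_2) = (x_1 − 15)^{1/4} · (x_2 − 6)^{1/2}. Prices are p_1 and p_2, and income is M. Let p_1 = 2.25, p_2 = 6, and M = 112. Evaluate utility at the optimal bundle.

V = 3.4271

Discretionary income = 112 − 15·2.25 − 6·6 = 42.25; x_1* = 15 + 1/3·42.25/2.25 = 21.2593; x_2* = 6 + 2/3·42.25/6 = 10.6944.
Utility at the optimum: U(21.2593, 10.6944) = 3.4271.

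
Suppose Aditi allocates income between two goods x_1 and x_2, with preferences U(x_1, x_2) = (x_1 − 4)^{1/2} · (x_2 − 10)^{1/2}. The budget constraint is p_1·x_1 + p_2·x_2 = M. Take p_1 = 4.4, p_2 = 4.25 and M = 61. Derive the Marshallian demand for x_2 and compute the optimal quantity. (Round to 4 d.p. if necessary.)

x_2* = 10.1059

MRS = (x_2−10)/(x_1−4). Tangency with p_1/p_2 gives x_2−10 = (p_1/p_2)·(x_1−4).
Substituting into the budget: x_1* = 4 + 0.5·(M − 4·p_1 − 10·p_2)/p_1, and x_2* = 10 + 0.5·(…)/p_2.
Discretionary income = 61 − 4·4.4 − 10·4.25 = 0.9; x_2* = 10 + 0.5·0.9/4.25 = 10.1059.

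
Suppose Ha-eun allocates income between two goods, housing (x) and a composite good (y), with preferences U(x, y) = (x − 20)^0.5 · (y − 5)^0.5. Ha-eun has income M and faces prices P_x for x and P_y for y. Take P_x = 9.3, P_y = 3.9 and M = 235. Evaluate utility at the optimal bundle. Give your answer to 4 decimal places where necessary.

This is Cobb-Douglas in (x−20, y−5): tangency gives 0.5·P_y·(y−5) = 0.5·P_x·(x−20).
After buying the subsistence bundle (20, 5), a share 0.5 of the remaining income goes to x: x* = 20 + 0.5·(M − 20P_x − 5P_y)/P_x.
Discretionary income = 235 − 20·9.3 − 5·3.9 = 29.5; x* = 20 + 0.5·29.5/9.3 = 21.586; y* = 5 + 0.5·29.5/3.9 = 8.7821.
Utility at the optimum: U(21.586, 8.7821) = 2.4492.

V = 2.4492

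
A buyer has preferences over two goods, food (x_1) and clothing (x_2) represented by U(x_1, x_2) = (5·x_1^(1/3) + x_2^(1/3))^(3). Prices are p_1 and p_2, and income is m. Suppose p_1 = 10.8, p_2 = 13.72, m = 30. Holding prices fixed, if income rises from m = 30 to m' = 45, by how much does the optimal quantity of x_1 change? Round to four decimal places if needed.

Δx_1* = 1.2868

Numerically x_2/x_1 = 0.062467, so x_1* = 30/(10.8 + 13.72·0.062467) = 2.5736.
At m' = 45: x_1* = 3.8603. Change: 3.8603 − 2.5736 = 1.2868.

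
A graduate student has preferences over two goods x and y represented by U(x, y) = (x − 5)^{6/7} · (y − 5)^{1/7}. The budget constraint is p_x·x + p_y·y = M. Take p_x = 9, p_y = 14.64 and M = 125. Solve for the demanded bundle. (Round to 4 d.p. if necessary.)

This is Cobb-Douglas in (x−5, y−5): tangency gives 6/7·p_y·(y−5) = 1/7·p_x·(x−5).
After buying the subsistence bundle (5, 5), a share 6/7 of the remaining income goes to x: x* = 5 + 6/7·(M − 5p_x − 5p_y)/p_x.
Discretionary income = 125 − 5·9 − 5·14.64 = 6.8; x* = 5 + 6/7·6.8/9 = 5.6476; y* = 5 + 1/7·6.8/14.64 = 5.0664.

x* = 5.6476, y* = 5.0664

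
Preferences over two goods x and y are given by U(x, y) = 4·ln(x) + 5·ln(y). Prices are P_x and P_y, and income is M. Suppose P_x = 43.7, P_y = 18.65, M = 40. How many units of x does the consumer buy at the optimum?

MU_x/MU_y = (4·y)/(5·x); tangency sets this equal to P_x/P_y.
So 4·P_y·y = 5·P_x·x; combined with the budget, a share 4/9 of income goes to x.
Demand: x*(P_x,P_y,M) = 4/9·M/P_x and y* = 5/9·M/P_y.
At P_x=43.7, P_y=18.65, M=40: x* = 4/9·40/43.7 = 0.4068.

x* = 0.4068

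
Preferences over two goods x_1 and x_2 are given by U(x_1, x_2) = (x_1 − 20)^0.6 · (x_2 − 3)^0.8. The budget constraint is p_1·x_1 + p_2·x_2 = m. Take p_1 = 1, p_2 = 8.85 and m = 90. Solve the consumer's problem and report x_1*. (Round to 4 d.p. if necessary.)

x_1* = 38.6214

After buying the subsistence bundle (20, 3), a share 3/7 of the remaining income goes to x_1: x_1* = 20 + 3/7·(m − 20p_1 − 3p_2)/p_1.
Discretionary income = 90 − 20·1 − 3·8.85 = 43.45; x_1* = 20 + 3/7·43.45/1 = 38.6214.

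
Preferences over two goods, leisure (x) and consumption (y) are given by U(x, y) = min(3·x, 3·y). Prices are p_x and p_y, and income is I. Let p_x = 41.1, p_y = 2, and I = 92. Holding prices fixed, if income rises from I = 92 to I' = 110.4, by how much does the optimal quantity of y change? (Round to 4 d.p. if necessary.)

Δy* = 0.4269

Leontief preferences: the optimum is at the kink where x/3 = y/3, i.e. y = x.
Budget: p_x·x + p_y·x = I, so (3·p_x + 3·p_y)·x = 3·I.
Demand: x*(p_x,p_y,I) = 3·I/(3·p_x + 3·p_y), y* = 3·I/(3·p_x + 3·p_y).
Here 3·41.1 + 3·2 = 129.3, giving y* = 2.1346.
At I' = 110.4: y* = 2.5615. Change: 2.5615 − 2.1346 = 0.4269.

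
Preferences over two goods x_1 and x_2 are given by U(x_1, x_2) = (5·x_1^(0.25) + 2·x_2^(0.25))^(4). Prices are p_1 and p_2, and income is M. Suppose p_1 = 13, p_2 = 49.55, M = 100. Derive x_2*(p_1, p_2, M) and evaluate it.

x_2* = 0.3203

With the ratio pinned down, the budget gives x_1* = M/(p_1 + p_2·(x_2/x_1)) and x_2* = (x_2/x_1)·x_1*.
Numerically x_2/x_1 = 0.049501, so x_1* = 100/(13 + 49.55·0.049501) = 6.4713 and x_2* = 0.049501·6.4713 = 0.3203.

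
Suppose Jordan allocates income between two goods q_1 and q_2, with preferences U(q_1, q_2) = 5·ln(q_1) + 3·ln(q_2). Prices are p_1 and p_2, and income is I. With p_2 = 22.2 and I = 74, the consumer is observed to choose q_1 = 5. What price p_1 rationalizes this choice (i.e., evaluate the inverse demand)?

p_1 = 9.25

MU_q_1/MU_q_2 = (5·q_2)/(3·q_1); tangency sets this equal to p_1/p_2.
Rearranging, p_2·q_2 = (3/5)·p_1·q_1. Substituting into the budget gives p_1·q_1·(1 + (3/5)) = I.
Demand: q_1*(p_1,p_2,I) = 0.625·I/p_1 and q_2* = 0.375·I/p_2.
Set q_1* = 5 in the demand function and solve for p_1: p_1 = 9.25.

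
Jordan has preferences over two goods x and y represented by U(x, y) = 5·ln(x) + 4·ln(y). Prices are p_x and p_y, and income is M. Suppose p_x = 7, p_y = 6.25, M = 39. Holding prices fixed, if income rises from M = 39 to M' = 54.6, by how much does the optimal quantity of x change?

Δx* = 1.2381

Tangency: MRS = (5/4)·y/x = p_x/p_y.
So 5·p_y·y = 4·p_x·x; combined with the budget, a share 5/9 of income goes to x.
Demand: x*(p_x,p_y,M) = 5/9·M/p_x and y* = 4/9·M/p_y.
At p_x=7, p_y=6.25, M=39: x* = 5/9·39/7 = 3.0952.
At M' = 54.6: x* = 4.3333. Change: 4.3333 − 3.0952 = 1.2381.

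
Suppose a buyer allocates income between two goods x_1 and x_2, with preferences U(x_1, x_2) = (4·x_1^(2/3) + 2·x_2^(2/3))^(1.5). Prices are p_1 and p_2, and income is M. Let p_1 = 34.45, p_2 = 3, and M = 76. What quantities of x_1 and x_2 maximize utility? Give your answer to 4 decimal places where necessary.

Substitute x_2 = (x_2/x_1)·x_1 into the budget: x_1* = M/(p_1 + p_2·(x_2/x_1)).
Numerically x_2/x_1 = 189.28401, so x_1* = 76/(34.45 + 3·189.28401) = 0.1262 and x_2* = 189.28401·0.1262 = 23.8843.

x_1* = 0.1262, x_2* = 23.8843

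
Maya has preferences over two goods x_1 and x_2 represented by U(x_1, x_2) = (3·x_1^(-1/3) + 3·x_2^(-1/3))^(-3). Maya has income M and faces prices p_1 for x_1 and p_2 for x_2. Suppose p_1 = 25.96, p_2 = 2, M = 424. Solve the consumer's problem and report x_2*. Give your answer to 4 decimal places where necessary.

Substitute x_2 = (x_2/x_1)·x_1 into the budget: x_1* = M/(p_1 + p_2·(x_2/x_1)).
Numerically x_2/x_1 = 6.838424, so x_1* = 424/(25.96 + 2·6.838424) = 10.6971 and x_2* = 6.838424·10.6971 = 73.1514.

x_2* = 73.1514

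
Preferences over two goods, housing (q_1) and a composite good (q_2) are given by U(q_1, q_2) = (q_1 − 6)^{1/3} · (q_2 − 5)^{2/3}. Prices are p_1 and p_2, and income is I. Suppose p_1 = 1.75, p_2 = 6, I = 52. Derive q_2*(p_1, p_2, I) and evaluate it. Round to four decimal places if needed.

This is Cobb-Douglas in (q_1−6, q_2−5): tangency gives 1/3·p_2·(q_2−5) = 2/3·p_1·(q_1−6).
Substituting into the budget: q_1* = 6 + 1/3·(I − 6·p_1 − 5·p_2)/p_1, and q_2* = 5 + 2/3·(…)/p_2.
Discretionary income = 52 − 6·1.75 − 5·6 = 11.5; q_2* = 5 + 2/3·11.5/6 = 6.2778.

q_2* = 6.2778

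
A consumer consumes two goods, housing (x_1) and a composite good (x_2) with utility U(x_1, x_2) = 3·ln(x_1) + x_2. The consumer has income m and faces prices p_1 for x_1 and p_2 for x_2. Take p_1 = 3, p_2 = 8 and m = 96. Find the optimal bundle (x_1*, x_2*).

MU_x_1 = 3/x_1, MU_x_2 = 1. Tangency: 3/x_1 = p_1/p_2.
So x_1*(p_1,p_2) = 3·p_2/p_1, independent of income; and x_2* = (m − 3·p_2)/p_2.
At the given prices: x_1* = 3·8/3 = 8, and x_2* = 9.

x_1* = 8, x_2* = 9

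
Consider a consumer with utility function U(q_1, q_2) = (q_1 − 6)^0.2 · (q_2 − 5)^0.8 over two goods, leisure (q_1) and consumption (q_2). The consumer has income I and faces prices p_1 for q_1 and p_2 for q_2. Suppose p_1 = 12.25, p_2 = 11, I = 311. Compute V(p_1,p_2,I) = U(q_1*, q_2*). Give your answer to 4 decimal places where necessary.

V = 9.8446

MRS = (1/4)·(q_2−5)/(q_1−6). Tangency with p_1/p_2 gives q_2−5 = 4·(p_1/p_2)·(q_1−6).
After buying the subsistence bundle (6, 5), a share 0.2 of the remaining income goes to q_1: q_1* = 6 + 0.2·(I − 6p_1 − 5p_2)/p_1.
Discretionary income = 311 − 6·12.25 − 5·11 = 182.5; q_1* = 6 + 0.2·182.5/12.25 = 8.9796; q_2* = 5 + 0.8·182.5/11 = 18.2727.
Utility at the optimum: U(8.9796, 18.2727) = 9.8446.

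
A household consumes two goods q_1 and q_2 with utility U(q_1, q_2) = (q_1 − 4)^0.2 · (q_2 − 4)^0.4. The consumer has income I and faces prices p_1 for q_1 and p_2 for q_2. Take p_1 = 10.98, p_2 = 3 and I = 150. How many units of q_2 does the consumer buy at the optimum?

This is Cobb-Douglas in (q_1−4, q_2−4): tangency gives 0.2·p_2·(q_2−4) = 0.4·p_1·(q_1−4).
Substituting into the budget: q_1* = 4 + 1/3·(I − 4·p_1 − 4·p_2)/p_1, and q_2* = 4 + 2/3·(…)/p_2.
Discretionary income = 150 − 4·10.98 − 4·3 = 94.08; q_2* = 4 + 2/3·94.08/3 = 24.9067.

q_2* = 24.9067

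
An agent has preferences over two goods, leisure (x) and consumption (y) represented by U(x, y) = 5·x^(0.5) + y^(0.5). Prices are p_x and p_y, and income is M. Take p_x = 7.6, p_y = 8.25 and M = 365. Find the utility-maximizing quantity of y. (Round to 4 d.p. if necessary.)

y* = 1.5723

MU_x ∝ 5·x^(-0.5), MU_y ∝ y^(-0.5), so MRS = 5·(y/x)^(0.5) = p_x/p_y.
Hence y/x = ((1/5)·p_x/p_y)^(1/(0.5)), i.e. raised to the 2 power.
With the ratio pinned down, the budget gives x* = M/(p_x + p_y·(y/x)) and y* = (y/x)·x*.
Numerically y/x = 0.033945, so x* = 365/(7.6 + 8.25·0.033945) = 46.3195 and y* = 0.033945·46.3195 = 1.5723.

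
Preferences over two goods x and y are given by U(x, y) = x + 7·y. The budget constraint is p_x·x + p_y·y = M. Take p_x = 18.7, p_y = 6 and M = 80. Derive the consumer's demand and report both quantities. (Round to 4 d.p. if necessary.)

Linear utility — the consumer picks whichever good has higher MU/price: 1/18.7 = 0.0535 vs 7/6 = 1.1667.
y gives more utility per dollar, so spend all income on y: y* = M/p_y, x* = 0.
Numerically: x* = 0, y* = 13.3333.

x* = 0, y* = 13.3333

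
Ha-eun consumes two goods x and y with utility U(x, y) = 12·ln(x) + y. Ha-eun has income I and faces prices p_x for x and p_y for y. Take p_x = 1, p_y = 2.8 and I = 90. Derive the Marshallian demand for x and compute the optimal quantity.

x* = 33.6

MU_x = 12/x, MU_y = 1. Tangency: 12/x = p_x/p_y.
So x*(p_x,p_y) = 12·p_y/p_x, independent of income; and y* = (I − 12·p_y)/p_y.
At the given prices: x* = 12·2.8/1 = 33.6.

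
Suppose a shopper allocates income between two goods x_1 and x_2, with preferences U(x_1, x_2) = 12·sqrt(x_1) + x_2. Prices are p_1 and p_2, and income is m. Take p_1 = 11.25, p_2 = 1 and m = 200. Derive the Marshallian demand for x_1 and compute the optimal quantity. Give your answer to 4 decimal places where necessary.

Utility is quasi-linear in x_2; the FOC for x_1 is 6/√x_1 = p_1/p_2.
Thus x_1* = (6·p_2/p_1)² — independent of m — with the rest of income spent on x_2.
Plugging in: x_1* = (6·1/11.25)² = 0.2844.

x_1* = 0.2844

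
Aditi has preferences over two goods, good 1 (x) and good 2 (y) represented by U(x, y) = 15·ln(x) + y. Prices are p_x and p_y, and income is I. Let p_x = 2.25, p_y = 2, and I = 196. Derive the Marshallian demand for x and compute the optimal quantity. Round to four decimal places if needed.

x* = 13.3333

So x*(p_x,p_y) = 15·p_y/p_x, independent of income; and y* = (I − 15·p_y)/p_y.
At the given prices: x* = 15·2/2.25 = 13.3333.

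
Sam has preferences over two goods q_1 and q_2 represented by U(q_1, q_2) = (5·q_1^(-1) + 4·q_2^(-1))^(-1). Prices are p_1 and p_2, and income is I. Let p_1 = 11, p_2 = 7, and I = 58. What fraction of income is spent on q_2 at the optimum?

share on q_2 = 0.4164

Substitute q_2 = (q_2/q_1)·q_1 into the budget: q_1* = I/(p_1 + p_2·(q_2/q_1)).
Numerically q_2/q_1 = 1.121224, so q_1* = 58/(11 + 7·1.121224) = 3.0772 and q_2* = 1.121224·3.0772 = 3.4502.
Expenditure on q_2: 7·3.4502 = 24.1513; share = 0.4164.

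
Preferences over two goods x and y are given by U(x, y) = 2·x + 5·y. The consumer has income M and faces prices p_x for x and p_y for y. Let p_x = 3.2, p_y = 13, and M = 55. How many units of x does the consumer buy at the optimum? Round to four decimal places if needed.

Perfect substitutes: compare marginal utility per dollar. 2/p_x vs 5/p_y → 0.625 vs 0.3846.
x gives more utility per dollar, so spend all income on x: x* = M/p_x, y* = 0.
Numerically: x* = 17.1875, y* = 0.

x* = 17.1875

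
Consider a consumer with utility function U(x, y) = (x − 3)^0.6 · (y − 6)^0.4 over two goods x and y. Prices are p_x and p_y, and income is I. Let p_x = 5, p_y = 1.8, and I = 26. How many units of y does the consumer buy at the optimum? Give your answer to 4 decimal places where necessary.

Discretionary income = 26 − 3·5 − 6·1.8 = 0.2; y* = 6 + 0.4·0.2/1.8 = 6.0444.

y* = 6.0444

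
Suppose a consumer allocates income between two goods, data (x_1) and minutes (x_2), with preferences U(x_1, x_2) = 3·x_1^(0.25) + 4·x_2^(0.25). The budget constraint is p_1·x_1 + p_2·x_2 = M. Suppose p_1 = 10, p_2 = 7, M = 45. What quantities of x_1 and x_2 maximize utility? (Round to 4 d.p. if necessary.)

From the CES first-order condition, (3/4)·(x_2/x_1)^(0.75) = p_1/p_2.
Hence x_2/x_1 = ((4/3)·p_1/p_2)^(1/(0.75)), i.e. raised to the 4/3 power.
With the ratio pinned down, the budget gives x_1* = M/(p_1 + p_2·(x_2/x_1)) and x_2* = (x_2/x_1)·x_1*.
Numerically x_2/x_1 = 2.361136, so x_1* = 45/(10 + 7·2.361136) = 1.6963 and x_2* = 2.361136·1.6963 = 4.0053.

x_1* = 1.6963, x_2* = 4.0053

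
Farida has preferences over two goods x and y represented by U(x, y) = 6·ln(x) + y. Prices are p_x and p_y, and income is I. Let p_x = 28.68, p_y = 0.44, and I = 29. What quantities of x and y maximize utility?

MU_x = 6/x, MU_y = 1. Tangency: 6/x = p_x/p_y.
So x*(p_x,p_y) = 6·p_y/p_x, independent of income; and y* = (I − 6·p_y)/p_y.
At the given prices: x* = 6·0.44/28.68 = 0.0921, and y* = 59.9091.

x* = 0.0921, y* = 59.9091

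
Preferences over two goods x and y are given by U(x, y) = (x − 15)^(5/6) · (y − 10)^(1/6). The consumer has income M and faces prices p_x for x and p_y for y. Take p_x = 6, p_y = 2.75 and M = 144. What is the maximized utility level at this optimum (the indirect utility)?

V = 3.2054

This is Cobb-Douglas in (x−15, y−10): tangency gives 5/6·p_y·(y−10) = 1/6·p_x·(x−15).
After buying the subsistence bundle (15, 10), a share 5/6 of the remaining income goes to x: x* = 15 + 5/6·(M − 15p_x − 10p_y)/p_x.
Discretionary income = 144 − 15·6 − 10·2.75 = 26.5; x* = 15 + 5/6·26.5/6 = 18.6806; y* = 10 + 1/6·26.5/2.75 = 11.6061.
Utility at the optimum: U(18.6806, 11.6061) = 3.2054.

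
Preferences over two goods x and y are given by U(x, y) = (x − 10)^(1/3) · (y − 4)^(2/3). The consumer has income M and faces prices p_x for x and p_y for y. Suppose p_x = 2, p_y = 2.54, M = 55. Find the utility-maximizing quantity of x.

x* = 14.14

Let x' = x−10, y' = y−4. MRS = (1/2)·y'/x' = p_x/p_y.
Substituting into the budget: x* = 10 + 1/3·(M − 10·p_x − 4·p_y)/p_x, and y* = 4 + 2/3·(…)/p_y.
Discretionary income = 55 − 10·2 − 4·2.54 = 24.84; x* = 10 + 1/3·24.84/2 = 14.14.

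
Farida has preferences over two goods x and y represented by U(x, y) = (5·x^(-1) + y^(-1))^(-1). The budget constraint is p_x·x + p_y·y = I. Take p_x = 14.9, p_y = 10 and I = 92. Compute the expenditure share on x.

share on x = 0.7319

From the CES first-order condition, 5·(y/x)^(2) = p_x/p_y.
Solve for the ratio: y/x = [(1/5)·p_x/p_y]^(0.5).
With the ratio pinned down, the budget gives x* = I/(p_x + p_y·(y/x)) and y* = (y/x)·x*.
Numerically y/x = 0.545894, so x* = 92/(14.9 + 10·0.545894) = 4.5189 and y* = 0.545894·4.5189 = 2.4668.
Expenditure on x: 14.9·4.5189 = 67.3316; share = 0.7319.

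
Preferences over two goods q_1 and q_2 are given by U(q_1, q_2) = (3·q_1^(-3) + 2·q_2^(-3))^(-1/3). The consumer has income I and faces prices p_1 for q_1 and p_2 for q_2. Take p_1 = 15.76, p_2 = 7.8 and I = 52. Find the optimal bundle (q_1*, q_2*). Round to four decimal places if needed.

q_1* = 2.152, q_2* = 2.3184

MU_q_1 ∝ 3·q_1^(-4), MU_q_2 ∝ 2·q_2^(-4), so MRS = (3/2)·(q_2/q_1)^(4) = p_1/p_2.
Hence q_2/q_1 = ((2/3)·p_1/p_2)^(1/(4)), i.e. raised to the 0.25 power.
Substitute q_2 = (q_2/q_1)·q_1 into the budget: q_1* = I/(p_1 + p_2·(q_2/q_1)).
Numerically q_2/q_1 = 1.077315, so q_1* = 52/(15.76 + 7.8·1.077315) = 2.152 and q_2* = 1.077315·2.152 = 2.3184.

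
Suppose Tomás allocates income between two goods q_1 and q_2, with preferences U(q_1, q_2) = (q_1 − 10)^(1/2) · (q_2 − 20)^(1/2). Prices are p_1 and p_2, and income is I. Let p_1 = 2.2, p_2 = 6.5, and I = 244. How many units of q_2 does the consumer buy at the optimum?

q_2* = 27.0769

This is Cobb-Douglas in (q_1−10, q_2−20): tangency gives 0.5·p_2·(q_2−20) = 0.5·p_1·(q_1−10).
Substituting into the budget: q_1* = 10 + 0.5·(I − 10·p_1 − 20·p_2)/p_1, and q_2* = 20 + 0.5·(…)/p_2.
Discretionary income = 244 − 10·2.2 − 20·6.5 = 92; q_2* = 20 + 0.5·92/6.5 = 27.0769.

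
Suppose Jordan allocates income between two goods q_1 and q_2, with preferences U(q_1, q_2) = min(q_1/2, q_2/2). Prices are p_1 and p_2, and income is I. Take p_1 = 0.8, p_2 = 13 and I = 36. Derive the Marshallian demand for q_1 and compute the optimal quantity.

q_1* = 2.6087

Leontief preferences: the optimum is at the kink where q_1/2 = q_2/2, i.e. q_2 = q_1.
Budget: p_1·q_1 + p_2·q_1 = I, so (2·p_1 + 2·p_2)·q_1 = 2·I.
Demand: q_1*(p_1,p_2,I) = 2·I/(2·p_1 + 2·p_2), q_2* = 2·I/(2·p_1 + 2·p_2).
Here 2·0.8 + 2·13 = 27.6, giving q_1* = 2.6087.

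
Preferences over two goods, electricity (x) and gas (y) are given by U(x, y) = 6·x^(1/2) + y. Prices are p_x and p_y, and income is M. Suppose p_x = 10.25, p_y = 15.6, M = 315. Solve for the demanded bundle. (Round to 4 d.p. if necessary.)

x* = 20.847, y* = 6.4947

Utility is quasi-linear in y; the FOC for x is 3/√x = p_x/p_y.
Thus x* = (3·p_y/p_x)² — independent of M — with the rest of income spent on y.
Plugging in: x* = (3·15.6/10.25)² = 20.847, y* = 6.4947.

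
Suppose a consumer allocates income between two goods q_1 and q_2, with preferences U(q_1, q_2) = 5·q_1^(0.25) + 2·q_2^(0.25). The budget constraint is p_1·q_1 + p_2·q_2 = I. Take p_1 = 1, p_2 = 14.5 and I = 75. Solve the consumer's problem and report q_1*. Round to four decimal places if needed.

q_1* = 66.9128

MRS = MU_q_1/MU_q_2 = (5/2)·(q_2/q_1)^(0.75). Set equal to p_1/p_2.
Hence q_2/q_1 = ((2/5)·p_1/p_2)^(1/(0.75)), i.e. raised to the 4/3 power.
With the ratio pinned down, the budget gives q_1* = I/(p_1 + p_2·(q_2/q_1)) and q_2* = (q_2/q_1)·q_1*.
Numerically q_2/q_1 = 0.008335, so q_1* = 75/(1 + 14.5·0.008335) = 66.9128.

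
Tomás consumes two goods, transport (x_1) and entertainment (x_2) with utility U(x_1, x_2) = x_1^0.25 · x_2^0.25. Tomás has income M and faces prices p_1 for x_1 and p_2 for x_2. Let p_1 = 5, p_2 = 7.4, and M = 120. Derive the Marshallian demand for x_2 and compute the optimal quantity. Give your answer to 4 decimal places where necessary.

x_2* = 8.1081

The MRS is x_2/x_1. Set MRS = p_1/p_2.
Rearranging, p_2·x_2 = p_1·x_1. Substituting into the budget gives p_1·x_1·(1 + 1) = M.
Demand: x_1*(p_1,p_2,M) = 0.5·M/p_1 and x_2* = 0.5·M/p_2.
At p_1=5, p_2=7.4, M=120: x_2* = 0.5·120/7.4 = 8.1081.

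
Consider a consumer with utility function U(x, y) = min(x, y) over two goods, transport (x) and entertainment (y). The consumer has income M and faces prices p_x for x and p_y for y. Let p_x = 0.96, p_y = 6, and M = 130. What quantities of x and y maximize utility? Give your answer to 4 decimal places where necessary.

With perfect complements, no substitution: consume in ratio x:y = 1:1.
Budget: p_x·x + p_y·x = M, so (p_x + p_y)·x = M.
Demand: x*(p_x,p_y,M) = M/(p_x + p_y), y* = M/(p_x + p_y).
Here 0.96 + 6 = 6.96, giving x* = 18.6782 and y* = 18.6782.

x* = 18.6782, y* = 18.6782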